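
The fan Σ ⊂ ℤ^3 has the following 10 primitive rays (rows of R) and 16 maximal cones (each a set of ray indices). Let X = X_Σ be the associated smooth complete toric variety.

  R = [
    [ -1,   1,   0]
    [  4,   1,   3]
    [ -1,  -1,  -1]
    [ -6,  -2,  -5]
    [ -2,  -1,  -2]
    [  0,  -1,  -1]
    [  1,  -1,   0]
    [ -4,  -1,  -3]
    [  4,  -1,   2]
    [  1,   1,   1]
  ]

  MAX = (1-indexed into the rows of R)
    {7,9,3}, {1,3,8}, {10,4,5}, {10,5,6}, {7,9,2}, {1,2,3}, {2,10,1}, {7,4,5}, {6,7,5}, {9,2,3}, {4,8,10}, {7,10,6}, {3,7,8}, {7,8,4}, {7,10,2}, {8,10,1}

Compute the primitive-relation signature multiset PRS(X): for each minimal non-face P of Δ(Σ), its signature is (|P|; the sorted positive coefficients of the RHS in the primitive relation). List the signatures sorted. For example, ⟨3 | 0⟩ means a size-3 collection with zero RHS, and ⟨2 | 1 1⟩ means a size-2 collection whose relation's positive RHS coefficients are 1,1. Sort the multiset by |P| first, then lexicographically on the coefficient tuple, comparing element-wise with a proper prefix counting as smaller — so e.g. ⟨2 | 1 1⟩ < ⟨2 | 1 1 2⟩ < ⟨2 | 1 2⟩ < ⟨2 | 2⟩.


Primitive collections (25):

  P={1,7}:  v_{1} + v_{7} = 0  →  sig = ⟨2 | 0⟩
  P={2,8}:  v_{2} + v_{8} = 0  →  sig = ⟨2 | 0⟩
  P={3,10}:  v_{3} + v_{10} = 0  →  sig = ⟨2 | 0⟩
  P={2,4}:  v_{2} + v_{4} = v_{5}  →  sig = ⟨2 | 1⟩
  P={5,8}:  v_{5} + v_{8} = v_{4}  →  sig = ⟨2 | 1⟩
  P={1,5}:  v_{1} + v_{5} = v_{8} + v_{10}  →  sig = ⟨2 | 1 1⟩
  P={1,6}:  v_{1} + v_{6} = v_{5} + v_{10}  →  sig = ⟨2 | 1 1⟩
  P={1,9}:  v_{1} + v_{9} = v_{2} + v_{3}  →  sig = ⟨2 | 1 1⟩
  P={2,5}:  v_{2} + v_{5} = v_{7} + v_{10}  →  sig = ⟨2 | 1 1⟩
  P={3,5}:  v_{3} + v_{5} = v_{7} + v_{8}  →  sig = ⟨2 | 1 1⟩
  P={3,6}:  v_{3} + v_{6} = v_{5} + v_{7}  →  sig = ⟨2 | 1 1⟩
  P={8,9}:  v_{8} + v_{9} = v_{3} + v_{7}  →  sig = ⟨2 | 1 1⟩
  P={9,10}:  v_{9} + v_{10} = v_{2} + v_{7}  →  sig = ⟨2 | 1 1⟩
  P={1,4}:  v_{1} + v_{4} = 2·v_{8} + v_{10}  →  sig = ⟨2 | 1 2⟩
  P={3,4}:  v_{3} + v_{4} = v_{7} + 2·v_{8}  →  sig = ⟨2 | 1 2⟩
  P={4,9}:  v_{4} + v_{9} = 2·v_{7} + v_{8}  →  sig = ⟨2 | 1 2⟩
  P={6,9}:  v_{6} + v_{9} = 3·v_{7} + v_{10}  →  sig = ⟨2 | 1 3⟩
  P={5,9}:  v_{5} + v_{9} = 2·v_{7}  →  sig = ⟨2 | 2⟩
  P={6,8}:  v_{6} + v_{8} = 2·v_{5}  →  sig = ⟨2 | 2⟩
  P={2,6}:  v_{2} + v_{6} = 2·v_{7} + 2·v_{10}  →  sig = ⟨2 | 2 2⟩
  P={4,6}:  v_{4} + v_{6} = 3·v_{5}  →  sig = ⟨2 | 3⟩
  P={2,3,7}:  v_{2} + v_{3} + v_{7} = v_{9}  →  sig = ⟨3 | 1⟩
  P={5,7,10}:  v_{5} + v_{7} + v_{10} = v_{6}  →  sig = ⟨3 | 1⟩
  P={7,8,10}:  v_{7} + v_{8} + v_{10} = v_{5}  →  sig = ⟨3 | 1⟩
  P={4,7,10}:  v_{4} + v_{7} + v_{10} = 2·v_{5}  →  sig = ⟨3 | 2⟩

Signatures (|P|; sorted positive RHS coefficients), sorted:
[⟨2 | 0⟩, ⟨2 | 0⟩, ⟨2 | 0⟩, ⟨2 | 1⟩, ⟨2 | 1⟩, ⟨2 | 1 1⟩, ⟨2 | 1 1⟩, ⟨2 | 1 1⟩, ⟨2 | 1 1⟩, ⟨2 | 1 1⟩, ⟨2 | 1 1⟩, ⟨2 | 1 1⟩, ⟨2 | 1 1⟩, ⟨2 | 1 2⟩, ⟨2 | 1 2⟩, ⟨2 | 1 2⟩, ⟨2 | 1 3⟩, ⟨2 | 2⟩, ⟨2 | 2⟩, ⟨2 | 2 2⟩, ⟨2 | 3⟩, ⟨3 | 1⟩, ⟨3 | 1⟩, ⟨3 | 1⟩, ⟨3 | 2⟩]


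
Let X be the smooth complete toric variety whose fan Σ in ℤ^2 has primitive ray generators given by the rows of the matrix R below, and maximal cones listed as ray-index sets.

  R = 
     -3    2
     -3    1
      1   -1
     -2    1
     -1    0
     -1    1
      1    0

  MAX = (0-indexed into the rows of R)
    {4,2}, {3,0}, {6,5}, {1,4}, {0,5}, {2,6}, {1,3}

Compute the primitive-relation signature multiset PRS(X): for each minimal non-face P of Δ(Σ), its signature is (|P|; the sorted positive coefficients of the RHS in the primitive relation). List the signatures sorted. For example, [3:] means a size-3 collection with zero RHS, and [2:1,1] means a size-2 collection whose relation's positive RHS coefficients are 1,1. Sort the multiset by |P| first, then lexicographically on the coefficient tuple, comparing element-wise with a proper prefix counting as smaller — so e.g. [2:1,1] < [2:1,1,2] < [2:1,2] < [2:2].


Primitive collections (14):

  P = {2,5}:  v_{2} + v_{5} = 0 ; sig = [2:]
  P = {4,6}:  v_{4} + v_{6} = 0 ; sig = [2:]
  P = {0,2}:  v_{0} + v_{2} = v_{3} ; sig = [2:1]
  P = {1,6}:  v_{1} + v_{6} = v_{3} ; sig = [2:1]
  P = {2,3}:  v_{2} + v_{3} = v_{4} ; sig = [2:1]
  P = {3,4}:  v_{3} + v_{4} = v_{1} ; sig = [2:1]
  P = {3,5}:  v_{3} + v_{5} = v_{0} ; sig = [2:1]
  P = {3,6}:  v_{3} + v_{6} = v_{5} ; sig = [2:1]
  P = {4,5}:  v_{4} + v_{5} = v_{3} ; sig = [2:1]
  P = {0,4}:  v_{0} + v_{4} = 2·v_{3} ; sig = [2:2]
  P = {0,6}:  v_{0} + v_{6} = 2·v_{5} ; sig = [2:2]
  P = {1,2}:  v_{1} + v_{2} = 2·v_{4} ; sig = [2:2]
  P = {1,5}:  v_{1} + v_{5} = 2·v_{3} ; sig = [2:2]
  P = {0,1}:  v_{0} + v_{1} = 3·v_{3} ; sig = [2:3]

so the primitive-relation signature multiset is
{ [2:] ×2,  [2:1] ×7,  [2:2] ×4,  [2:3] }


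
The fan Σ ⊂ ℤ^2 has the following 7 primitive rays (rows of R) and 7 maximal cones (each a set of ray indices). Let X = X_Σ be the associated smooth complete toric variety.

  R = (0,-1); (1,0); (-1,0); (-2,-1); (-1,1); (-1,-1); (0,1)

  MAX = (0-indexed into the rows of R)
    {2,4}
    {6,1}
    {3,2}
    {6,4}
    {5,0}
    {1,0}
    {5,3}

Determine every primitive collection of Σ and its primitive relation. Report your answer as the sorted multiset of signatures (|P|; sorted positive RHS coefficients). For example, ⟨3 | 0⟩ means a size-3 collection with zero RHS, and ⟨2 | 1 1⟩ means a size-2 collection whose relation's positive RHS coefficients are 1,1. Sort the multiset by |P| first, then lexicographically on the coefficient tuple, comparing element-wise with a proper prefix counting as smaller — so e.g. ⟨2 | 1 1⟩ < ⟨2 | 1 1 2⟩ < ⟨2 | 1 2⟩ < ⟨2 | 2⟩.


14 minimal non-faces of Δ(Σ) (on 7 rays):

  P = {0,6}:  v_{0} + v_{6} = 0  so sig = ⟨2 | 0⟩
  P = {1,2}:  v_{1} + v_{2} = 0  so sig = ⟨2 | 0⟩
  P = {0,2}:  v_{0} + v_{2} = v_{5}  so sig = ⟨2 | 1⟩
  P = {0,4}:  v_{0} + v_{4} = v_{2}  so sig = ⟨2 | 1⟩
  P = {1,3}:  v_{1} + v_{3} = v_{5}  so sig = ⟨2 | 1⟩
  P = {1,4}:  v_{1} + v_{4} = v_{6}  so sig = ⟨2 | 1⟩
  P = {1,5}:  v_{1} + v_{5} = v_{0}  so sig = ⟨2 | 1⟩
  P = {2,5}:  v_{2} + v_{5} = v_{3}  so sig = ⟨2 | 1⟩
  P = {2,6}:  v_{2} + v_{6} = v_{4}  so sig = ⟨2 | 1⟩
  P = {5,6}:  v_{5} + v_{6} = v_{2}  so sig = ⟨2 | 1⟩
  P = {0,3}:  v_{0} + v_{3} = 2·v_{5}  so sig = ⟨2 | 2⟩
  P = {3,6}:  v_{3} + v_{6} = 2·v_{2}  so sig = ⟨2 | 2⟩
  P = {4,5}:  v_{4} + v_{5} = 2·v_{2}  so sig = ⟨2 | 2⟩
  P = {3,4}:  v_{3} + v_{4} = 3·v_{2}  so sig = ⟨2 | 3⟩

Signatures (|P|; sorted positive RHS coefficients), sorted:
[⟨2 | 0⟩, ⟨2 | 0⟩, ⟨2 | 1⟩, ⟨2 | 1⟩, ⟨2 | 1⟩, ⟨2 | 1⟩, ⟨2 | 1⟩, ⟨2 | 1⟩, ⟨2 | 1⟩, ⟨2 | 1⟩, ⟨2 | 2⟩, ⟨2 | 2⟩, ⟨2 | 2⟩, ⟨2 | 3⟩]


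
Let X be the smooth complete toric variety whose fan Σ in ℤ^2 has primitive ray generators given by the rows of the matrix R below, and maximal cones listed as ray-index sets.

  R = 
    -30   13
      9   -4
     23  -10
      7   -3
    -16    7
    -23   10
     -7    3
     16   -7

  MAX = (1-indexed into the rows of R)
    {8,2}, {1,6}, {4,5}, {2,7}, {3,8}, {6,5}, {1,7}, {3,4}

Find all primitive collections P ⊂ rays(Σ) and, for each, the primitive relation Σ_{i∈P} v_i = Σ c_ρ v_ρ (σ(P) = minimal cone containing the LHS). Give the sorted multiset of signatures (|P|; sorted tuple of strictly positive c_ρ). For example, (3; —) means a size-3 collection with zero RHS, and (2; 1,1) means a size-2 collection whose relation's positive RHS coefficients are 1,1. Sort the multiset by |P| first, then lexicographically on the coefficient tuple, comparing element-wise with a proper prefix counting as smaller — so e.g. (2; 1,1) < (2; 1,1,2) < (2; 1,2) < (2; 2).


The 20 primitive collections of Σ (r=8, n=2):

  P = {3,6}:  v_{3} + v_{6} = 0 ; sig = (2; —)
  P = {4,7}:  v_{4} + v_{7} = 0 ; sig = (2; —)
  P = {5,8}:  v_{5} + v_{8} = 0 ; sig = (2; —)
  P = {1,3}:  v_{1} + v_{3} = v_{7} ; sig = (2; 1)
  P = {1,4}:  v_{1} + v_{4} = v_{6} ; sig = (2; 1)
  P = {2,4}:  v_{2} + v_{4} = v_{8} ; sig = (2; 1)
  P = {2,5}:  v_{2} + v_{5} = v_{7} ; sig = (2; 1)
  P = {3,5}:  v_{3} + v_{5} = v_{4} ; sig = (2; 1)
  P = {3,7}:  v_{3} + v_{7} = v_{8} ; sig = (2; 1)
  P = {4,6}:  v_{4} + v_{6} = v_{5} ; sig = (2; 1)
  P = {4,8}:  v_{4} + v_{8} = v_{3} ; sig = (2; 1)
  P = {5,7}:  v_{5} + v_{7} = v_{6} ; sig = (2; 1)
  P = {6,7}:  v_{6} + v_{7} = v_{1} ; sig = (2; 1)
  P = {6,8}:  v_{6} + v_{8} = v_{7} ; sig = (2; 1)
  P = {7,8}:  v_{7} + v_{8} = v_{2} ; sig = (2; 1)
  P = {1,5}:  v_{1} + v_{5} = 2·v_{6} ; sig = (2; 2)
  P = {1,8}:  v_{1} + v_{8} = 2·v_{7} ; sig = (2; 2)
  P = {2,3}:  v_{2} + v_{3} = 2·v_{8} ; sig = (2; 2)
  P = {2,6}:  v_{2} + v_{6} = 2·v_{7} ; sig = (2; 2)
  P = {1,2}:  v_{1} + v_{2} = 3·v_{7} ; sig = (2; 3)

Signatures (|P|; sorted positive RHS coefficients), sorted:
    |P|=2: 20 collections, coeffs (), (), (), (1), (1), (1), (1), (1), (1), (1), (1), (1), (1), (1), (1), (2), (2), (2), (2), (3)


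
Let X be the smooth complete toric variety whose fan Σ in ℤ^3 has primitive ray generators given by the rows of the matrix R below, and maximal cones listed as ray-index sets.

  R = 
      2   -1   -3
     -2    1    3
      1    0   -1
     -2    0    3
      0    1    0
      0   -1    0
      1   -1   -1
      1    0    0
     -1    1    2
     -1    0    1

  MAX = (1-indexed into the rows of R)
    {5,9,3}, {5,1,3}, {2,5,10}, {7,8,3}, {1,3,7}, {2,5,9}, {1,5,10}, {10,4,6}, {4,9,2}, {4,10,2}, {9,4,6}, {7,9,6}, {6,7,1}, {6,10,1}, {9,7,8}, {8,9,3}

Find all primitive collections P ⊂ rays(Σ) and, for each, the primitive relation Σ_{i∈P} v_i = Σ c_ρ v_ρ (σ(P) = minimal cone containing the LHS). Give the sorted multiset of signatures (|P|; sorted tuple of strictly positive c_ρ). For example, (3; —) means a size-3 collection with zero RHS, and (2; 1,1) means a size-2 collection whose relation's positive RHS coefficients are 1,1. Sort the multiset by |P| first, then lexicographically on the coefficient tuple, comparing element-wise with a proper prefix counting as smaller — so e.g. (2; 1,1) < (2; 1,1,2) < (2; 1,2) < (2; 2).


22 minimal non-faces of Δ(Σ) (on 10 rays):

  P={1,2}:  v_{1} + v_{2} = 0 — sig = (2; —)
  P={3,10}:  v_{3} + v_{10} = 0 — sig = (2; —)
  P={5,6}:  v_{5} + v_{6} = 0 — sig = (2; —)
  P={1,4}:  v_{1} + v_{4} = v_{6} — sig = (2; 1)
  P={1,9}:  v_{1} + v_{9} = v_{3} — sig = (2; 1)
  P={2,3}:  v_{2} + v_{3} = v_{9} — sig = (2; 1)
  P={2,6}:  v_{2} + v_{6} = v_{4} — sig = (2; 1)
  P={3,6}:  v_{3} + v_{6} = v_{7} — sig = (2; 1)
  P={4,5}:  v_{4} + v_{5} = v_{2} — sig = (2; 1)
  P={5,7}:  v_{5} + v_{7} = v_{3} — sig = (2; 1)
  P={7,10}:  v_{7} + v_{10} = v_{6} — sig = (2; 1)
  P={9,10}:  v_{9} + v_{10} = v_{2} — sig = (2; 1)
  P={2,7}:  v_{2} + v_{7} = v_{6} + v_{9} — sig = (2; 1,1)
  P={3,4}:  v_{3} + v_{4} = v_{6} + v_{9} — sig = (2; 1,1)
  P={8,10}:  v_{8} + v_{10} = v_{7} + v_{9} — sig = (2; 1,1)
  P={4,8}:  v_{4} + v_{8} = v_{6} + v_{7} + 2·v_{9} — sig = (2; 1,1,2)
  P={1,8}:  v_{1} + v_{8} = 2·v_{3} + v_{7} — sig = (2; 1,2)
  P={2,8}:  v_{2} + v_{8} = v_{7} + 2·v_{9} — sig = (2; 1,2)
  P={4,7}:  v_{4} + v_{7} = 2·v_{6} + v_{9} — sig = (2; 1,2)
  P={5,8}:  v_{5} + v_{8} = 2·v_{3} + v_{9} — sig = (2; 1,2)
  P={6,8}:  v_{6} + v_{8} = 2·v_{7} + v_{9} — sig = (2; 1,2)
  P={3,7,9}:  v_{3} + v_{7} + v_{9} = v_{8} — sig = (3; 1)

Hence PRS(X_Σ) =
{ (2; —) ×3,  (2; 1) ×9,  (2; 1,1) ×3,  (2; 1,1,2),  (2; 1,2) ×5,  (3; 1) }


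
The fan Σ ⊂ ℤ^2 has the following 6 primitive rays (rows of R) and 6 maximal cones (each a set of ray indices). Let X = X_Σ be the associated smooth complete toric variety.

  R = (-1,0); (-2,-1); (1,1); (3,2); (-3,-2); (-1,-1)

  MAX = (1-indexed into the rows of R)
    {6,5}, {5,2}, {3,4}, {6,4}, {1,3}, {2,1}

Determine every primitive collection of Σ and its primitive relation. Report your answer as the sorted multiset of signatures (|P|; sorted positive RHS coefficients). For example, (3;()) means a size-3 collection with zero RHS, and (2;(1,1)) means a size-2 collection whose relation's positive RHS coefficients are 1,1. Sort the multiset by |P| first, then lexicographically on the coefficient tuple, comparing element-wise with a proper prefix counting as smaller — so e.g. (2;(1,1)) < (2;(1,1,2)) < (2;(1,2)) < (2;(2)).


|primitive collections| = 9. Relations:

  P = {3,6}:  v_{3} + v_{6} = 0  ⇒ sig = (2;())
  P = {4,5}:  v_{4} + v_{5} = 0  ⇒ sig = (2;())
  P = {1,6}:  v_{1} + v_{6} = v_{2}  ⇒ sig = (2;(1))
  P = {2,3}:  v_{2} + v_{3} = v_{1}  ⇒ sig = (2;(1))
  P = {2,4}:  v_{2} + v_{4} = v_{3}  ⇒ sig = (2;(1))
  P = {2,6}:  v_{2} + v_{6} = v_{5}  ⇒ sig = (2;(1))
  P = {3,5}:  v_{3} + v_{5} = v_{2}  ⇒ sig = (2;(1))
  P = {1,4}:  v_{1} + v_{4} = 2·v_{3}  ⇒ sig = (2;(2))
  P = {1,5}:  v_{1} + v_{5} = 2·v_{2}  ⇒ sig = (2;(2))

Sorted signature multiset PRS(X):
    |P|=2: 9 collections, coeffs (), (), (1), (1), (1), (1), (1), (2), (2)


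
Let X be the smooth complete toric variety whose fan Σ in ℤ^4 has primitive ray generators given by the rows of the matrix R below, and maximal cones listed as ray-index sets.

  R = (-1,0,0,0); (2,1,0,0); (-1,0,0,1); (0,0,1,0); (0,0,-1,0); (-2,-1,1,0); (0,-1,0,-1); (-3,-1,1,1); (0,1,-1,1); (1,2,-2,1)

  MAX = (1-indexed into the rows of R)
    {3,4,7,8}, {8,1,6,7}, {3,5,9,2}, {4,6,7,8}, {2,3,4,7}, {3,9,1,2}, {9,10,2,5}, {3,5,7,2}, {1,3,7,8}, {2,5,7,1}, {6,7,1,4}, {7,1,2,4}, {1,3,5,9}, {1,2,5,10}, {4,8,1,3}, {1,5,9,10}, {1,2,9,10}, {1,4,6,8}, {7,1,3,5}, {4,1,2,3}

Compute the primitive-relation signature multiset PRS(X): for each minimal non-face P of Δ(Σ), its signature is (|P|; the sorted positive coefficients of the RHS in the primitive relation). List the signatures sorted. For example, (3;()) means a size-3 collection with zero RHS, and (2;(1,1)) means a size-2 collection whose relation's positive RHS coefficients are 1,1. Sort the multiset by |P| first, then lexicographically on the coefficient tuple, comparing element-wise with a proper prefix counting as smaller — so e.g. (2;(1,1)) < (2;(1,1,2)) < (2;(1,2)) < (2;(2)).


Δ(Σ) — 10 vertices, 20 min non-faces:

  P={4,5}:  v_{4} + v_{5} = 0  ⟹  sig = (2;())
  P={2,6}:  v_{2} + v_{6} = v_{4}  ⟹  sig = (2;(1))
  P={3,6}:  v_{3} + v_{6} = v_{8}  ⟹  sig = (2;(1))
  P={7,9}:  v_{7} + v_{9} = v_{5}  ⟹  sig = (2;(1))
  P={2,8}:  v_{2} + v_{8} = v_{3} + v_{4}  ⟹  sig = (2;(1,1))
  P={6,9}:  v_{6} + v_{9} = v_{1} + v_{3}  ⟹  sig = (2;(1,1))
  P={6,10}:  v_{6} + v_{10} = v_{1} + v_{9}  ⟹  sig = (2;(1,1))
  P={4,9}:  v_{4} + v_{9} = v_{1} + v_{2} + v_{3}  ⟹  sig = (2;(1,1,1))
  P={4,10}:  v_{4} + v_{10} = v_{1} + v_{2} + v_{9}  ⟹  sig = (2;(1,1,1))
  P={5,6}:  v_{5} + v_{6} = v_{1} + v_{3} + v_{7}  ⟹  sig = (2;(1,1,1))
  P={8,10}:  v_{8} + v_{10} = v_{1} + v_{3} + v_{9}  ⟹  sig = (2;(1,1,1))
  P={5,8}:  v_{5} + v_{8} = v_{1} + 2·v_{3} + v_{7}  ⟹  sig = (2;(1,1,2))
  P={7,10}:  v_{7} + v_{10} = v_{1} + v_{2} + 2·v_{5}  ⟹  sig = (2;(1,1,2))
  P={8,9}:  v_{8} + v_{9} = v_{1} + 2·v_{3}  ⟹  sig = (2;(1,2))
  P={3,10}:  v_{3} + v_{10} = 2·v_{9}  ⟹  sig = (2;(2))
  P={1,2,3,7}:  v_{1} + v_{2} + v_{3} + v_{7} = 0  ⟹  sig = (4;())
  P={1,2,3,5}:  v_{1} + v_{2} + v_{3} + v_{5} = v_{9}  ⟹  sig = (4;(1))
  P={1,2,5,9}:  v_{1} + v_{2} + v_{5} + v_{9} = v_{10}  ⟹  sig = (4;(1))
  P={1,3,4,7}:  v_{1} + v_{3} + v_{4} + v_{7} = v_{6}  ⟹  sig = (4;(1))
  P={1,4,7,8}:  v_{1} + v_{4} + v_{7} + v_{8} = 2·v_{6}  ⟹  sig = (4;(2))

so the primitive-relation signature multiset is
{ (2;()),  (2;(1)) ×3,  (2;(1,1)) ×3,  (2;(1,1,1)) ×4,  (2;(1,1,2)) ×2,  (2;(1,2)),  (2;(2)),  (4;()),  (4;(1)) ×3,  (4;(2)) }


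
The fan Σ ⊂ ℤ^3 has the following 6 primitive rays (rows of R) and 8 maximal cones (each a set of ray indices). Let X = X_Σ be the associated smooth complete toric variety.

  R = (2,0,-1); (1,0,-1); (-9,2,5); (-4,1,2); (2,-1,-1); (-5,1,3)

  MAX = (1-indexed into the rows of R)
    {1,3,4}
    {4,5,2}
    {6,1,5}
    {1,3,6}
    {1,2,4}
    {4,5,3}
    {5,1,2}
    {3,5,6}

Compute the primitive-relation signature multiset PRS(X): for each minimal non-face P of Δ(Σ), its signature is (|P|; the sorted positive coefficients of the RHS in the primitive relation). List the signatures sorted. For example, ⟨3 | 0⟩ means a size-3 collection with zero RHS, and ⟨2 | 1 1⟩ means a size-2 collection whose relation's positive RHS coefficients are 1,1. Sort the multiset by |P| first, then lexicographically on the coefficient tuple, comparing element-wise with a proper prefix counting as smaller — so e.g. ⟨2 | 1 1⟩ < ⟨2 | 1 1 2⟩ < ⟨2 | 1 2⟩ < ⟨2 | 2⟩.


5 collections generate NE(X_Σ); each relation:

  P={2,6}:  v_{2} + v_{6} = v_{4}  ⇒ sig = ⟨2 | 1⟩
  P={4,6}:  v_{4} + v_{6} = v_{3}  ⇒ sig = ⟨2 | 1⟩
  P={2,3}:  v_{2} + v_{3} = 2·v_{4}  ⇒ sig = ⟨2 | 2⟩
  P={1,4,5}:  v_{1} + v_{4} + v_{5} = 0  ⇒ sig = ⟨3 | 0⟩
  P={1,3,5}:  v_{1} + v_{3} + v_{5} = v_{6}  ⇒ sig = ⟨3 | 1⟩

Signatures (|P|; sorted positive RHS coefficients), sorted:
[⟨2 | 1⟩, ⟨2 | 1⟩, ⟨2 | 2⟩, ⟨3 | 0⟩, ⟨3 | 1⟩]


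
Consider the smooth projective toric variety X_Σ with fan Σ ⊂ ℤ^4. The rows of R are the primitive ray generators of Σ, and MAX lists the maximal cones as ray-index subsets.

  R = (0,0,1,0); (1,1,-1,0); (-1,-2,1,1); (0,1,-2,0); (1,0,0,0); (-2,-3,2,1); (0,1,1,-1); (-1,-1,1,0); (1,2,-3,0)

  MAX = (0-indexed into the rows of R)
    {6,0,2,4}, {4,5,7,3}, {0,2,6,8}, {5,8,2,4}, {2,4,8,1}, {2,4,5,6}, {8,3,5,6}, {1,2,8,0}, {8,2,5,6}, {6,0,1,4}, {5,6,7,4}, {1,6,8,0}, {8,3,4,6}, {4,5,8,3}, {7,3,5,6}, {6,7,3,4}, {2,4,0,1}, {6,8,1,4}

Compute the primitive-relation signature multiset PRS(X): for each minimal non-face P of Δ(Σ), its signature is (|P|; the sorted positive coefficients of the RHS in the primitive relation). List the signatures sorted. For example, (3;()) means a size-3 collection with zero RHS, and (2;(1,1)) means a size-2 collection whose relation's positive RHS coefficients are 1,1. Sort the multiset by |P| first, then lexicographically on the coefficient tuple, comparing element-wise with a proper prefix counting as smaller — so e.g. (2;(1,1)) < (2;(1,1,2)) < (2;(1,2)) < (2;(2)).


Primitive collections (14):

  P = {1,7}:  v_{1} + v_{7} = 0 — sig = (2;())
  P = {1,3}:  v_{1} + v_{3} = v_{8} — sig = (2;(1))
  P = {1,5}:  v_{1} + v_{5} = v_{2} — sig = (2;(1))
  P = {2,7}:  v_{2} + v_{7} = v_{5} — sig = (2;(1))
  P = {7,8}:  v_{7} + v_{8} = v_{3} — sig = (2;(1))
  P = {0,7}:  v_{0} + v_{7} = v_{2} + v_{6} — sig = (2;(1,1))
  P = {2,3}:  v_{2} + v_{3} = v_{5} + v_{8} — sig = (2;(1,1))
  P = {0,3}:  v_{0} + v_{3} = v_{2} + v_{6} + v_{8} — sig = (2;(1,1,1))
  P = {0,5}:  v_{0} + v_{5} = 2·v_{2} + v_{6} — sig = (2;(1,2))
  P = {1,2,6}:  v_{1} + v_{2} + v_{6} = v_{0} — sig = (3;(1))
  P = {0,4,8}:  v_{0} + v_{4} + v_{8} = 2·v_{1} — sig = (3;(2))
  P = {4,5,6,8}:  v_{4} + v_{5} + v_{6} + v_{8} = 0 — sig = (4;())
  P = {2,4,6,8}:  v_{2} + v_{4} + v_{6} + v_{8} = v_{1} — sig = (4;(1))
  P = {3,4,5,6}:  v_{3} + v_{4} + v_{5} + v_{6} = v_{7} — sig = (4;(1))

Hence PRS(X_Σ) =
    |P|=2: 9 collections, coeffs (), (1), (1), (1), (1), (1,1), (1,1), (1,1,1), (1,2)
    |P|=3: 2 collections, coeffs (1), (2)
    |P|=4: 3 collections, coeffs (), (1), (1)


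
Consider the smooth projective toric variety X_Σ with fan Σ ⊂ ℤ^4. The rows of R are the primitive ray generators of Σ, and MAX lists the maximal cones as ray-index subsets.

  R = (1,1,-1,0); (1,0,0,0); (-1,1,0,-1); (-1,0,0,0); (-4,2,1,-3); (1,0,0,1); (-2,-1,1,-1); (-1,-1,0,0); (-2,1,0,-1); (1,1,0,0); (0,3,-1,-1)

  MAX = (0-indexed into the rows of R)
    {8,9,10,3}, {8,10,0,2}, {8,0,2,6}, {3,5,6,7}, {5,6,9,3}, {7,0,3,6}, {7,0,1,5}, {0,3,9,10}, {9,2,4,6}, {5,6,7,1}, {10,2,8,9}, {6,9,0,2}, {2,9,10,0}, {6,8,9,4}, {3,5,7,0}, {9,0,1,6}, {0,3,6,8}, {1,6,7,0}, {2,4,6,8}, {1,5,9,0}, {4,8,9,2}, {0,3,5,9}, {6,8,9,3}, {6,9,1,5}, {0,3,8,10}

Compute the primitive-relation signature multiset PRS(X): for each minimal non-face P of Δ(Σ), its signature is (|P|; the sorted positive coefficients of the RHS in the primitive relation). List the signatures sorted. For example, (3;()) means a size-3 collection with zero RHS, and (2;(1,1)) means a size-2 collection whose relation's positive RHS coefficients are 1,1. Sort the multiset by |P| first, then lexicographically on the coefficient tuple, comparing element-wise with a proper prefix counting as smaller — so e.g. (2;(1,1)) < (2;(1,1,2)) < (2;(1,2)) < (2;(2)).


The 23 primitive collections of Σ (r=11, n=4):

  P={1,3}:  v_{1} + v_{3} = 0 ; sig = (2;())
  P={7,9}:  v_{7} + v_{9} = 0 ; sig = (2;())
  P={1,8}:  v_{1} + v_{8} = v_{2} ; sig = (2;(1))
  P={2,3}:  v_{2} + v_{3} = v_{8} ; sig = (2;(1))
  P={2,5}:  v_{2} + v_{5} = v_{3} + v_{9} ; sig = (2;(1,1))
  P={7,10}:  v_{7} + v_{10} = v_{0} + v_{8} ; sig = (2;(1,1))
  P={1,2}:  v_{1} + v_{2} = v_{0} + v_{6} + v_{9} ; sig = (2;(1,1,1))
  P={1,10}:  v_{1} + v_{10} = v_{0} + v_{2} + v_{9} ; sig = (2;(1,1,1))
  P={2,7}:  v_{2} + v_{7} = v_{0} + v_{3} + v_{6} ; sig = (2;(1,1,1))
  P={4,7}:  v_{4} + v_{7} = v_{2} + v_{6} + v_{8} ; sig = (2;(1,1,1))
  P={4,5}:  v_{4} + v_{5} = v_{3} + v_{6} + v_{8} + 2·v_{9} ; sig = (2;(1,1,1,2))
  P={1,4}:  v_{1} + v_{4} = 2·v_{2} + v_{6} + v_{9} ; sig = (2;(1,1,2))
  P={3,4}:  v_{3} + v_{4} = v_{6} + 2·v_{8} + v_{9} ; sig = (2;(1,1,2))
  P={7,8}:  v_{7} + v_{8} = v_{0} + 2·v_{3} + v_{6} ; sig = (2;(1,1,2))
  P={4,10}:  v_{4} + v_{10} = 3·v_{2} + v_{8} + v_{9} ; sig = (2;(1,1,3))
  P={5,8}:  v_{5} + v_{8} = 2·v_{3} + v_{9} ; sig = (2;(1,2))
  P={5,10}:  v_{5} + v_{10} = v_{0} + 2·v_{3} + 2·v_{9} ; sig = (2;(1,2,2))
  P={6,10}:  v_{6} + v_{10} = 2·v_{2} ; sig = (2;(2))
  P={0,4}:  v_{0} + v_{4} = 3·v_{2} ; sig = (2;(3))
  P={0,5,6}:  v_{0} + v_{5} + v_{6} = 0 ; sig = (3;())
  P={0,8,9}:  v_{0} + v_{8} + v_{9} = v_{10} ; sig = (3;(1))
  P={0,3,6,9}:  v_{0} + v_{3} + v_{6} + v_{9} = v_{2} ; sig = (4;(1))
  P={2,6,8,9}:  v_{2} + v_{6} + v_{8} + v_{9} = v_{4} ; sig = (4;(1))

so the primitive-relation signature multiset is
    (2;())
    (2;())
    (2;(1))
    (2;(1))
    (2;(1,1))
    (2;(1,1))
    (2;(1,1,1))
    (2;(1,1,1))
    (2;(1,1,1))
    (2;(1,1,1))
    (2;(1,1,1,2))
    (2;(1,1,2))
    (2;(1,1,2))
    (2;(1,1,2))
    (2;(1,1,3))
    (2;(1,2))
    (2;(1,2,2))
    (2;(2))
    (2;(3))
    (3;())
    (3;(1))
    (4;(1))
    (4;(1))


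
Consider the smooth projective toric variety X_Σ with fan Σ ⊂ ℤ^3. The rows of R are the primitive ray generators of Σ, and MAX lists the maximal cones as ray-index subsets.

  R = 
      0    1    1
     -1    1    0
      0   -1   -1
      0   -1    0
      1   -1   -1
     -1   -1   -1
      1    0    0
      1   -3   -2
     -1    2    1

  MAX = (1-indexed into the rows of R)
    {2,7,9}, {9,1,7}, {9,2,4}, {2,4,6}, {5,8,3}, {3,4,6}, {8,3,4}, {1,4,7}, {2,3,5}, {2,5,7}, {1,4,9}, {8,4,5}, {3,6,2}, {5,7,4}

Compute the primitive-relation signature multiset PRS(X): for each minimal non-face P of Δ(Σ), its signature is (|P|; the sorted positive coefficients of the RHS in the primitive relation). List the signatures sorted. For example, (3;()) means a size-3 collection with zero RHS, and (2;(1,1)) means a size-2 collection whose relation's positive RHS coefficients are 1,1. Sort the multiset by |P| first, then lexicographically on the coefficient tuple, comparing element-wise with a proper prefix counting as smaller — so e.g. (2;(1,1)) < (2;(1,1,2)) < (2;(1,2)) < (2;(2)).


Primitive collections (20):

  • {1,3}:  v_{1} + v_{3} = 0 — sig = (2;())
  • {1,2}:  v_{1} + v_{2} = v_{9} — sig = (2;(1))
  • {1,5}:  v_{1} + v_{5} = v_{7} — sig = (2;(1))
  • {3,7}:  v_{3} + v_{7} = v_{5} — sig = (2;(1))
  • {3,9}:  v_{3} + v_{9} = v_{2} — sig = (2;(1))
  • {6,7}:  v_{6} + v_{7} = v_{3} — sig = (2;(1))
  • {8,9}:  v_{8} + v_{9} = v_{3} — sig = (2;(1))
  • {1,6}:  v_{1} + v_{6} = v_{2} + v_{4} — sig = (2;(1,1))
  • {1,8}:  v_{1} + v_{8} = v_{4} + v_{5} — sig = (2;(1,1))
  • {5,9}:  v_{5} + v_{9} = v_{2} + v_{7} — sig = (2;(1,1))
  • {6,9}:  v_{6} + v_{9} = 2·v_{2} + v_{4} — sig = (2;(1,2))
  • {7,8}:  v_{7} + v_{8} = v_{4} + 2·v_{5} — sig = (2;(1,2))
  • {6,8}:  v_{6} + v_{8} = 3·v_{3} + v_{4} — sig = (2;(1,3))
  • {2,8}:  v_{2} + v_{8} = 2·v_{3} — sig = (2;(2))
  • {5,6}:  v_{5} + v_{6} = 2·v_{3} — sig = (2;(2))
  • {2,4,7}:  v_{2} + v_{4} + v_{7} = 0 — sig = (3;())
  • {2,3,4}:  v_{2} + v_{3} + v_{4} = v_{6} — sig = (3;(1))
  • {2,4,5}:  v_{2} + v_{4} + v_{5} = v_{3} — sig = (3;(1))
  • {3,4,5}:  v_{3} + v_{4} + v_{5} = v_{8} — sig = (3;(1))
  • {4,7,9}:  v_{4} + v_{7} + v_{9} = v_{1} — sig = (3;(1))

so the primitive-relation signature multiset is
    (2;())
    (2;(1))
    (2;(1))
    (2;(1))
    (2;(1))
    (2;(1))
    (2;(1))
    (2;(1,1))
    (2;(1,1))
    (2;(1,1))
    (2;(1,2))
    (2;(1,2))
    (2;(1,3))
    (2;(2))
    (2;(2))
    (3;())
    (3;(1))
    (3;(1))
    (3;(1))
    (3;(1))


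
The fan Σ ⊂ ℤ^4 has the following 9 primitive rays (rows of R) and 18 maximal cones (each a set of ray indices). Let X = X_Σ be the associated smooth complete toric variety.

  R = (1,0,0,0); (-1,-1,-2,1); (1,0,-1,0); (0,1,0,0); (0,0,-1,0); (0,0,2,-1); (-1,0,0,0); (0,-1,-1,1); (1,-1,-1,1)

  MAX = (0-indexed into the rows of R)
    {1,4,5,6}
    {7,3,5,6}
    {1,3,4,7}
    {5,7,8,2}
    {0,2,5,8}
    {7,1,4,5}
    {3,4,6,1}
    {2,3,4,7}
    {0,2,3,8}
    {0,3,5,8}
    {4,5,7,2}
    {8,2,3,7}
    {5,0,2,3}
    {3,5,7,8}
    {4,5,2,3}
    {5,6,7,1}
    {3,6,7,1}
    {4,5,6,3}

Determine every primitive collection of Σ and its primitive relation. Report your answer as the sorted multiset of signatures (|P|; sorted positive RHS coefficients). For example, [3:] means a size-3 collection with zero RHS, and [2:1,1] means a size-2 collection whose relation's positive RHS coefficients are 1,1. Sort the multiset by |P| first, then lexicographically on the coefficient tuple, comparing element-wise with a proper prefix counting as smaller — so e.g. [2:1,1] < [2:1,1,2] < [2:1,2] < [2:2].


The 14 primitive collections of Σ (r=9, n=4):

  {0,6}:  v_{0} + v_{6} = 0  ⟹  sig = [2:]
  {0,4}:  v_{0} + v_{4} = v_{2}  ⟹  sig = [2:1]
  {0,7}:  v_{0} + v_{7} = v_{8}  ⟹  sig = [2:1]
  {2,6}:  v_{2} + v_{6} = v_{4}  ⟹  sig = [2:1]
  {6,8}:  v_{6} + v_{8} = v_{7}  ⟹  sig = [2:1]
  {0,1}:  v_{0} + v_{1} = v_{4} + v_{7}  ⟹  sig = [2:1,1]
  {4,8}:  v_{4} + v_{8} = v_{2} + v_{7}  ⟹  sig = [2:1,1]
  {1,2}:  v_{1} + v_{2} = 2·v_{4} + v_{7}  ⟹  sig = [2:1,2]
  {1,8}:  v_{1} + v_{8} = v_{4} + 2·v_{7}  ⟹  sig = [2:1,2]
  {1,3,5}:  v_{1} + v_{3} + v_{5} = v_{6}  ⟹  sig = [3:1]
  {4,6,7}:  v_{4} + v_{6} + v_{7} = v_{1}  ⟹  sig = [3:1]
  {3,4,5,7}:  v_{3} + v_{4} + v_{5} + v_{7} = 0  ⟹  sig = [4:]
  {2,3,5,7}:  v_{2} + v_{3} + v_{5} + v_{7} = v_{0}  ⟹  sig = [4:1]
  {2,3,5,8}:  v_{2} + v_{3} + v_{5} + v_{8} = 2·v_{0}  ⟹  sig = [4:2]

Sorted signature multiset PRS(X):
[[2:], [2:1], [2:1], [2:1], [2:1], [2:1,1], [2:1,1], [2:1,2], [2:1,2], [3:1], [3:1], [4:], [4:1], [4:2]]


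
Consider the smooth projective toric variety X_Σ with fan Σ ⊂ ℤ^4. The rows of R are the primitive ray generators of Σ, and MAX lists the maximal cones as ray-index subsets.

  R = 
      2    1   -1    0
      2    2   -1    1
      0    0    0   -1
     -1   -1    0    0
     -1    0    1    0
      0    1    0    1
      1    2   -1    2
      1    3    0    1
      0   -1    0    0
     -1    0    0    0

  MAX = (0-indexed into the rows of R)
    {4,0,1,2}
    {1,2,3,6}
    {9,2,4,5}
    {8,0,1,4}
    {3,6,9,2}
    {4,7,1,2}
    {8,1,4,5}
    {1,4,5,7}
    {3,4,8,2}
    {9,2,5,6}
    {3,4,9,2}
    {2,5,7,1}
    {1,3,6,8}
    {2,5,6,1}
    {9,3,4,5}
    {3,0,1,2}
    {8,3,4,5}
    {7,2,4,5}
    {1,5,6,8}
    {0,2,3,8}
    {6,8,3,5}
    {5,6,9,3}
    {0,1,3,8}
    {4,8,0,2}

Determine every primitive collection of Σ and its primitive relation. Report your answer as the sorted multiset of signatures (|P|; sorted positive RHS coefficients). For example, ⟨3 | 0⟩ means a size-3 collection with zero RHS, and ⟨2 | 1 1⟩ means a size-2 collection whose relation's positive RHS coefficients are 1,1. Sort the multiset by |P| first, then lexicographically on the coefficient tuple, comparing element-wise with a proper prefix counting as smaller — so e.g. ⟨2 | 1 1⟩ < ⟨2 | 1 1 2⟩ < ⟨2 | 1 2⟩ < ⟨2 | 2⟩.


19 minimal non-faces of Δ(Σ) (on 10 rays):

  P={0,5}:  v_{0} + v_{5} = v_{1}  ⇒ sig = ⟨2 | 1⟩
  P={8,9}:  v_{8} + v_{9} = v_{3}  ⇒ sig = ⟨2 | 1⟩
  P={1,9}:  v_{1} + v_{9} = v_{2} + v_{6}  ⇒ sig = ⟨2 | 1 1⟩
  P={7,8}:  v_{7} + v_{8} = v_{1} + v_{4}  ⇒ sig = ⟨2 | 1 1⟩
  P={0,9}:  v_{0} + v_{9} = v_{1} + v_{2} + v_{3}  ⇒ sig = ⟨2 | 1 1 1⟩
  P={0,7}:  v_{0} + v_{7} = 2·v_{1} + v_{2} + v_{4}  ⇒ sig = ⟨2 | 1 1 2⟩
  P={6,7}:  v_{6} + v_{7} = v_{1} + v_{2} + 3·v_{5}  ⇒ sig = ⟨2 | 1 1 3⟩
  P={0,6}:  v_{0} + v_{6} = 2·v_{1} + v_{3}  ⇒ sig = ⟨2 | 1 2⟩
  P={3,7}:  v_{3} + v_{7} = v_{2} + 2·v_{5}  ⇒ sig = ⟨2 | 1 2⟩
  P={4,6}:  v_{4} + v_{6} = 2·v_{5}  ⇒ sig = ⟨2 | 2⟩
  P={7,9}:  v_{7} + v_{9} = 2·v_{2} + 3·v_{5}  ⇒ sig = ⟨2 | 2 3⟩
  P={0,3,4}:  v_{0} + v_{3} + v_{4} = 0  ⇒ sig = ⟨3 | 0⟩
  P={2,5,8}:  v_{2} + v_{5} + v_{8} = 0  ⇒ sig = ⟨3 | 0⟩
  P={1,2,8}:  v_{1} + v_{2} + v_{8} = v_{0}  ⇒ sig = ⟨3 | 1⟩
  P={1,3,4}:  v_{1} + v_{3} + v_{4} = v_{5}  ⇒ sig = ⟨3 | 1⟩
  P={1,3,5}:  v_{1} + v_{3} + v_{5} = v_{6}  ⇒ sig = ⟨3 | 1⟩
  P={2,3,5}:  v_{2} + v_{3} + v_{5} = v_{9}  ⇒ sig = ⟨3 | 1⟩
  P={2,6,8}:  v_{2} + v_{6} + v_{8} = v_{1} + v_{3}  ⇒ sig = ⟨3 | 1 1⟩
  P={1,2,4,5}:  v_{1} + v_{2} + v_{4} + v_{5} = v_{7}  ⇒ sig = ⟨4 | 1⟩

so the primitive-relation signature multiset is
    ⟨2 | 1⟩
    ⟨2 | 1⟩
    ⟨2 | 1 1⟩
    ⟨2 | 1 1⟩
    ⟨2 | 1 1 1⟩
    ⟨2 | 1 1 2⟩
    ⟨2 | 1 1 3⟩
    ⟨2 | 1 2⟩
    ⟨2 | 1 2⟩
    ⟨2 | 2⟩
    ⟨2 | 2 3⟩
    ⟨3 | 0⟩
    ⟨3 | 0⟩
    ⟨3 | 1⟩
    ⟨3 | 1⟩
    ⟨3 | 1⟩
    ⟨3 | 1⟩
    ⟨3 | 1 1⟩
    ⟨4 | 1⟩


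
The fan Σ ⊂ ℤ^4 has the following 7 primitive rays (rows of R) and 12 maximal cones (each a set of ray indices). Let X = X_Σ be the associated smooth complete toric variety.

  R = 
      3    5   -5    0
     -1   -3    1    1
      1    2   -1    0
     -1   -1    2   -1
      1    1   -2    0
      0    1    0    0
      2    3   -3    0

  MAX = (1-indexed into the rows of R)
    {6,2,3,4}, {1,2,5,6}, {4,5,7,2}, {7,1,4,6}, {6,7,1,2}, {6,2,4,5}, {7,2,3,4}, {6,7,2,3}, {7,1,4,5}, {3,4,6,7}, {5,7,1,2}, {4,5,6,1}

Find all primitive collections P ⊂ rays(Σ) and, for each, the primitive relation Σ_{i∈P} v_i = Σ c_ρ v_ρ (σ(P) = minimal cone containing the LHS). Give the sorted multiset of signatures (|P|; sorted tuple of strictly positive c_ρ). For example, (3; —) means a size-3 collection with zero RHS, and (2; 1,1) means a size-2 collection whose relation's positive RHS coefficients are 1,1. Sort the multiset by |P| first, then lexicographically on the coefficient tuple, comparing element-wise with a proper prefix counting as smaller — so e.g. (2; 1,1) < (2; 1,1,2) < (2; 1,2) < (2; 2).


Σ has 5 primitive collections:

  {3,5}:  v_{3} + v_{5} = v_{7} — sig = (2; 1)
  {1,3}:  v_{1} + v_{3} = v_{6} + 2·v_{7} — sig = (2; 1,2)
  {1,2,4}:  v_{1} + v_{2} + v_{4} = v_{5} — sig = (3; 1)
  {5,6,7}:  v_{5} + v_{6} + v_{7} = v_{1} — sig = (3; 1)
  {2,4,6,7}:  v_{2} + v_{4} + v_{6} + v_{7} = 0 — sig = (4; —)

Hence PRS(X_Σ) =
    (2; 1)
    (2; 1,2)
    (3; 1)
    (3; 1)
    (4; —)


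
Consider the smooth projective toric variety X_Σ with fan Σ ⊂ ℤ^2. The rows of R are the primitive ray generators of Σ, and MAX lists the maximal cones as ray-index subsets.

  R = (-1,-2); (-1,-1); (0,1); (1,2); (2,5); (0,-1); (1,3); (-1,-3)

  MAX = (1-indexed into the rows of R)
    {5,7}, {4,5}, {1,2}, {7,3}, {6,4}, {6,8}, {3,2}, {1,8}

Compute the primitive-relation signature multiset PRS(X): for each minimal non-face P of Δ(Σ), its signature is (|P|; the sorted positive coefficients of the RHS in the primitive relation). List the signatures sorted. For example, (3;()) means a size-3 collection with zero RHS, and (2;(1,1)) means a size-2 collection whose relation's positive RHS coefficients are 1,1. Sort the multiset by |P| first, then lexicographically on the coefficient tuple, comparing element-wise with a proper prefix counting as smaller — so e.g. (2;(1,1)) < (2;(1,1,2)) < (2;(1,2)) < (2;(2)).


Δ(Σ) — 8 vertices, 20 min non-faces:

  • {1,4}:  v_{1} + v_{4} = 0  ⇒ sig = (2;())
  • {3,6}:  v_{3} + v_{6} = 0  ⇒ sig = (2;())
  • {7,8}:  v_{7} + v_{8} = 0  ⇒ sig = (2;())
  • {1,3}:  v_{1} + v_{3} = v_{2}  ⇒ sig = (2;(1))
  • {1,5}:  v_{1} + v_{5} = v_{7}  ⇒ sig = (2;(1))
  • {1,6}:  v_{1} + v_{6} = v_{8}  ⇒ sig = (2;(1))
  • {1,7}:  v_{1} + v_{7} = v_{3}  ⇒ sig = (2;(1))
  • {2,4}:  v_{2} + v_{4} = v_{3}  ⇒ sig = (2;(1))
  • {2,6}:  v_{2} + v_{6} = v_{1}  ⇒ sig = (2;(1))
  • {3,4}:  v_{3} + v_{4} = v_{7}  ⇒ sig = (2;(1))
  • {3,8}:  v_{3} + v_{8} = v_{1}  ⇒ sig = (2;(1))
  • {4,7}:  v_{4} + v_{7} = v_{5}  ⇒ sig = (2;(1))
  • {4,8}:  v_{4} + v_{8} = v_{6}  ⇒ sig = (2;(1))
  • {5,8}:  v_{5} + v_{8} = v_{4}  ⇒ sig = (2;(1))
  • {6,7}:  v_{6} + v_{7} = v_{4}  ⇒ sig = (2;(1))
  • {2,5}:  v_{2} + v_{5} = v_{3} + v_{7}  ⇒ sig = (2;(1,1))
  • {2,7}:  v_{2} + v_{7} = 2·v_{3}  ⇒ sig = (2;(2))
  • {2,8}:  v_{2} + v_{8} = 2·v_{1}  ⇒ sig = (2;(2))
  • {3,5}:  v_{3} + v_{5} = 2·v_{7}  ⇒ sig = (2;(2))
  • {5,6}:  v_{5} + v_{6} = 2·v_{4}  ⇒ sig = (2;(2))

Signatures (|P|; sorted positive RHS coefficients), sorted:
    |P|=2: 20 collections, coeffs (), (), (), (1), (1), (1), (1), (1), (1), (1), (1), (1), (1), (1), (1), (1,1), (2), (2), (2), (2)


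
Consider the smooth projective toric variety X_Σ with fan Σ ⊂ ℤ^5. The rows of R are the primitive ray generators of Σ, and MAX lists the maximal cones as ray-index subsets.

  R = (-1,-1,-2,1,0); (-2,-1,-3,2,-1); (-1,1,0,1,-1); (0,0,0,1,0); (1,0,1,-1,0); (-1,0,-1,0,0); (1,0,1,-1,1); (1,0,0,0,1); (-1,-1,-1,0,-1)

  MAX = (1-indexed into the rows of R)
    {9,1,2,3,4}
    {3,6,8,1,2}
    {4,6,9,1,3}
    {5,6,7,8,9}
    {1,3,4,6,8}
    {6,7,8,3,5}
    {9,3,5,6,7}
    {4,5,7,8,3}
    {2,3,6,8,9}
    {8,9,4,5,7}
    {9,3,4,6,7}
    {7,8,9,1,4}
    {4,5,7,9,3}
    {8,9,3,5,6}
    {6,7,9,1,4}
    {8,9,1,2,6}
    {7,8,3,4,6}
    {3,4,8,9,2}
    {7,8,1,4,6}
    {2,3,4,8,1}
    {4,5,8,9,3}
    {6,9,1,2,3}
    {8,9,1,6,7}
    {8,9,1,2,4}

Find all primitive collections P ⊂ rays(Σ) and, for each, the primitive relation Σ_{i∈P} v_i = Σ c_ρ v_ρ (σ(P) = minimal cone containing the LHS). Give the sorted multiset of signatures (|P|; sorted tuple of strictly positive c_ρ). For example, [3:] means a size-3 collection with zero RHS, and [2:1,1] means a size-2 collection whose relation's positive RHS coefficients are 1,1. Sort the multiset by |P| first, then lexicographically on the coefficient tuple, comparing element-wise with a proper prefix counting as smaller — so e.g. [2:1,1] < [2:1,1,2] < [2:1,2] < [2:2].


Σ has 9 primitive collections:

  {2,7}:  v_{2} + v_{7} = v_{1}  →  sig = [2:1]
  {1,5}:  v_{1} + v_{5} = v_{8} + v_{9}  →  sig = [2:1,1]
  {2,5}:  v_{2} + v_{5} = v_{3} + 2·v_{8} + 2·v_{9}  →  sig = [2:1,2,2]
  {4,5,6}:  v_{4} + v_{5} + v_{6} = 0  →  sig = [3:]
  {1,3,7}:  v_{1} + v_{3} + v_{7} = v_{4} + v_{6}  →  sig = [3:1,1]
  {2,4,6}:  v_{2} + v_{4} + v_{6} = 2·v_{1} + v_{3}  →  sig = [3:1,2]
  {3,7,8,9}:  v_{3} + v_{7} + v_{8} + v_{9} = 0  →  sig = [4:]
  {1,3,8,9}:  v_{1} + v_{3} + v_{8} + v_{9} = v_{2}  →  sig = [4:1]
  {4,6,8,9}:  v_{4} + v_{6} + v_{8} + v_{9} = v_{1}  →  sig = [4:1]

Sorted signature multiset PRS(X):
{ [2:1],  [2:1,1],  [2:1,2,2],  [3:],  [3:1,1],  [3:1,2],  [4:],  [4:1] ×2 }


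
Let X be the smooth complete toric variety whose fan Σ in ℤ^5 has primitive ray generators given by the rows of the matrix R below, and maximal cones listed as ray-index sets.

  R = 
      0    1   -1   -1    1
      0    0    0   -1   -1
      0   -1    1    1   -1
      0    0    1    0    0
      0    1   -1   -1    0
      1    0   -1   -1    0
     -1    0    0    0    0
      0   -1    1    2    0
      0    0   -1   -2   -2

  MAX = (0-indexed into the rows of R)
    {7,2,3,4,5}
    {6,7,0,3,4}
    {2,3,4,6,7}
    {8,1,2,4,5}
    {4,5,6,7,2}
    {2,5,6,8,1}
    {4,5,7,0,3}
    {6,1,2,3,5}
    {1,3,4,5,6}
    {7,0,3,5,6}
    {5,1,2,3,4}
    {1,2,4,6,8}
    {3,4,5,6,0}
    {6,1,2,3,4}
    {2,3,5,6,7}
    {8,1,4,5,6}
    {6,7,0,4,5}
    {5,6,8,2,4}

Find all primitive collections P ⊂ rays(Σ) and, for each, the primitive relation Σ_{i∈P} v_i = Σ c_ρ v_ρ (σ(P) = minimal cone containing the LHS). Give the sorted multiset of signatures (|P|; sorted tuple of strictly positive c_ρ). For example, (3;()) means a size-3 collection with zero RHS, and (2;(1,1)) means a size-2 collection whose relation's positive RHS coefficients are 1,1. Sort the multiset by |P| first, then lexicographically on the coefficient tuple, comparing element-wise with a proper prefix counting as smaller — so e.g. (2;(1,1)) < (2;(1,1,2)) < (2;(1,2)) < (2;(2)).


Δ(Σ) — 9 vertices, 9 min non-faces:

  P = {0,2}:  v_{0} + v_{2} = 0 — sig = (2;())
  P = {1,7}:  v_{1} + v_{7} = v_{2} — sig = (2;(1))
  P = {0,1}:  v_{0} + v_{1} = v_{3} + v_{4} + v_{5} + v_{6} — sig = (2;(1,1,1,1))
  P = {0,8}:  v_{0} + v_{8} = v_{1} + v_{4} + v_{5} + v_{6} — sig = (2;(1,1,1,1))
  P = {7,8}:  v_{7} + v_{8} = 2·v_{2} + v_{4} + v_{5} + v_{6} — sig = (2;(1,1,1,2))
  P = {3,8}:  v_{3} + v_{8} = 2·v_{1} — sig = (2;(2))
  P = {3,4,5,6,7}:  v_{3} + v_{4} + v_{5} + v_{6} + v_{7} = 0 — sig = (5;())
  P = {1,2,4,5,6}:  v_{1} + v_{2} + v_{4} + v_{5} + v_{6} = v_{8} — sig = (5;(1))
  P = {2,3,4,5,6}:  v_{2} + v_{3} + v_{4} + v_{5} + v_{6} = v_{1} — sig = (5;(1))

so the primitive-relation signature multiset is
{ (2;()),  (2;(1)),  (2;(1,1,1,1)) ×2,  (2;(1,1,1,2)),  (2;(2)),  (5;()),  (5;(1)) ×2 }


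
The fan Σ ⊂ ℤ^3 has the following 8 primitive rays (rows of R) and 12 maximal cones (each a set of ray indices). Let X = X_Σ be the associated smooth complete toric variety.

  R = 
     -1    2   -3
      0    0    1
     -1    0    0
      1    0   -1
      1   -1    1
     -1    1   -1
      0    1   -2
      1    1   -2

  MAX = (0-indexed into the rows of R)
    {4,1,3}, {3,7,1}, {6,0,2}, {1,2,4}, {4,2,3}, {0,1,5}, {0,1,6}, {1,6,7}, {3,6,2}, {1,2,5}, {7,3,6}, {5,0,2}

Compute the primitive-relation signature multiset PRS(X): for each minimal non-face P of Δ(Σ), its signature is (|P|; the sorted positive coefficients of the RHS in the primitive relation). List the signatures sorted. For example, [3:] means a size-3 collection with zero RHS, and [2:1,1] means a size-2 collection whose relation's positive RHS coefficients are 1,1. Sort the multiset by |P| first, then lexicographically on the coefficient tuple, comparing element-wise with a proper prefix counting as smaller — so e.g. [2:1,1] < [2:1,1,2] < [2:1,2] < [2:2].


|primitive collections| = 14. Relations:

  • {4,5}:  v_{4} + v_{5} = 0  so sig = [2:]
  • {0,4}:  v_{0} + v_{4} = v_{6}  so sig = [2:1]
  • {2,7}:  v_{2} + v_{7} = v_{6}  so sig = [2:1]
  • {3,5}:  v_{3} + v_{5} = v_{6}  so sig = [2:1]
  • {4,6}:  v_{4} + v_{6} = v_{3}  so sig = [2:1]
  • {5,6}:  v_{5} + v_{6} = v_{0}  so sig = [2:1]
  • {4,7}:  v_{4} + v_{7} = v_{1} + 2·v_{3}  so sig = [2:1,2]
  • {5,7}:  v_{5} + v_{7} = v_{1} + 2·v_{6}  so sig = [2:1,2]
  • {0,7}:  v_{0} + v_{7} = v_{1} + 3·v_{6}  so sig = [2:1,3]
  • {0,3}:  v_{0} + v_{3} = 2·v_{6}  so sig = [2:2]
  • {1,2,3}:  v_{1} + v_{2} + v_{3} = 0  so sig = [3:]
  • {1,2,6}:  v_{1} + v_{2} + v_{6} = v_{5}  so sig = [3:1]
  • {1,3,6}:  v_{1} + v_{3} + v_{6} = v_{7}  so sig = [3:1]
  • {0,1,2}:  v_{0} + v_{1} + v_{2} = 2·v_{5}  so sig = [3:2]

Hence PRS(X_Σ) =
{ [2:],  [2:1] ×5,  [2:1,2] ×2,  [2:1,3],  [2:2],  [3:],  [3:1] ×2,  [3:2] }
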